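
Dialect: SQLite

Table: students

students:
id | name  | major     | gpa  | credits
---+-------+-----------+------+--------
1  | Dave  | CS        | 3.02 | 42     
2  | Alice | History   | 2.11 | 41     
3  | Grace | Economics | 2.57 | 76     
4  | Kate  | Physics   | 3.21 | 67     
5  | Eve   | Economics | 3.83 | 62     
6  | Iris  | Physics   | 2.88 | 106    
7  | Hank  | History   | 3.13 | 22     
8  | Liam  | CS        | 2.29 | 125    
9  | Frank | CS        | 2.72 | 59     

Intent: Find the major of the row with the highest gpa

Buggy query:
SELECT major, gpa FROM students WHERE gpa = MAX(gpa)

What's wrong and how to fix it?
Bug: MAX(gpa) is an aggregate and cannot be used directly in WHERE

Fix: Use a subquery: WHERE gpa = (SELECT MAX(gpa) FROM students)

Corrected query:
SELECT major, gpa FROM students WHERE gpa = (SELECT MAX(gpa) FROM students)

Result:
major     | gpa 
----------+-----
Economics | 3.83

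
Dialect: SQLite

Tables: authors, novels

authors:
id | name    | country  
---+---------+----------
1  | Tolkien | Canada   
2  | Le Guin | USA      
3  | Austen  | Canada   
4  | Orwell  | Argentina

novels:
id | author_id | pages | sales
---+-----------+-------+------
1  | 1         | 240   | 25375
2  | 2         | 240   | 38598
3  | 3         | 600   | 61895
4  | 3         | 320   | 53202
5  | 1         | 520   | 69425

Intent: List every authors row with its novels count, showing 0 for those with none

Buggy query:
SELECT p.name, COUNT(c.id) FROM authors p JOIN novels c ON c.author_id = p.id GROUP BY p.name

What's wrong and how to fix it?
Bug: An inner join excludes parents with zero children

Fix: Switch to LEFT JOIN to retain unmatched parent rows

Corrected query:
SELECT p.name, COUNT(c.id) FROM authors p LEFT JOIN novels c ON c.author_id = p.id GROUP BY p.name

Result:
name    | COUNT(c.id)
--------+------------
Austen  | 2          
Le Guin | 1          
Orwell  | 0          
Tolkien | 2          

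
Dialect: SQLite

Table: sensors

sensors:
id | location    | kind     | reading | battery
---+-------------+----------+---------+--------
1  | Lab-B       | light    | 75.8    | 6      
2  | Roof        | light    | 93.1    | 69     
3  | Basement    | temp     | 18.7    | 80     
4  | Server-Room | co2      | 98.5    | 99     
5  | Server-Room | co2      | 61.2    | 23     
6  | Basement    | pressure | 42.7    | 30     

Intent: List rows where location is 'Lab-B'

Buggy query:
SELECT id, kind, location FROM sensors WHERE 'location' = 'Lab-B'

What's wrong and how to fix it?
Bug: 'location' in single quotes is a string literal, not the column; the comparison is literal-vs-literal and never true

Fix: Reference the column as location without single quotes

Corrected query:
SELECT id, kind, location FROM sensors WHERE location = 'Lab-B'

Result:
id | kind  | location
---+-------+---------
1  | light | Lab-B   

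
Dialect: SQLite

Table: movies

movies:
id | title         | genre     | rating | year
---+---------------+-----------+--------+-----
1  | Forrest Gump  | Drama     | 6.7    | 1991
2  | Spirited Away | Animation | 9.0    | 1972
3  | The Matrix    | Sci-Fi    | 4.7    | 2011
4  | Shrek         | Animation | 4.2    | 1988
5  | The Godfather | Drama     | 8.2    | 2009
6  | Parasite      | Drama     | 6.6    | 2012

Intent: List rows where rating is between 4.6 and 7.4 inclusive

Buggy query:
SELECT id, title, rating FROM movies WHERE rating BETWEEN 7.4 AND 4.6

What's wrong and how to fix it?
Bug: The bounds are reversed; BETWEEN a AND b requires a <= b to match anything

Fix: Swap the bounds so the smaller value comes first

Corrected query:
SELECT id, title, rating FROM movies WHERE rating BETWEEN 4.6 AND 7.4

Result:
id | title        | rating
---+--------------+-------
1  | Forrest Gump | 6.7   
3  | The Matrix   | 4.7   
6  | Parasite     | 6.6   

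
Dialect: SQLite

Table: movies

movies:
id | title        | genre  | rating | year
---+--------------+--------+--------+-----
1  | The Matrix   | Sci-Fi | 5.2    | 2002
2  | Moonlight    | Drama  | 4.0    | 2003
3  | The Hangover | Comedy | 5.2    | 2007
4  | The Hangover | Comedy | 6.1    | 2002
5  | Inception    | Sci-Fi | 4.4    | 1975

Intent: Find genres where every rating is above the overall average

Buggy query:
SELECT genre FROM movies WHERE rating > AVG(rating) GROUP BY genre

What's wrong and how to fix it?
Bug: AVG() is an aggregate; it can't sit directly in WHERE

Fix: Use a subquery for AVG and a HAVING MIN(...) filter so the condition holds for every row in the group

Corrected query:
SELECT genre FROM movies GROUP BY genre HAVING MIN(rating) > (SELECT AVG(rating) FROM movies)

Result:
genre 
------
Comedy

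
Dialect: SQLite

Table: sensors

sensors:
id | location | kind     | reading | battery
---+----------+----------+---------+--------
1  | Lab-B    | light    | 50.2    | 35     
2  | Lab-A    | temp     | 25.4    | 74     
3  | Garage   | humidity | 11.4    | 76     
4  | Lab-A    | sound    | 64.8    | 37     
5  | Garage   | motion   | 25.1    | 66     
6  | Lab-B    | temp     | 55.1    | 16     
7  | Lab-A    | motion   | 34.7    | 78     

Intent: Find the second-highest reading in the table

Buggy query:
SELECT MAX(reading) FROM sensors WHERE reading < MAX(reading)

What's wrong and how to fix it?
Bug: MAX(reading) on the right of the comparison is an aggregate-in-WHERE error

Fix: Compute the overall MAX in a subquery, then take MAX of rows below it

Corrected query:
SELECT MAX(reading) FROM sensors WHERE reading < (SELECT MAX(reading) FROM sensors)

Result:
MAX(reading)
------------
55.1        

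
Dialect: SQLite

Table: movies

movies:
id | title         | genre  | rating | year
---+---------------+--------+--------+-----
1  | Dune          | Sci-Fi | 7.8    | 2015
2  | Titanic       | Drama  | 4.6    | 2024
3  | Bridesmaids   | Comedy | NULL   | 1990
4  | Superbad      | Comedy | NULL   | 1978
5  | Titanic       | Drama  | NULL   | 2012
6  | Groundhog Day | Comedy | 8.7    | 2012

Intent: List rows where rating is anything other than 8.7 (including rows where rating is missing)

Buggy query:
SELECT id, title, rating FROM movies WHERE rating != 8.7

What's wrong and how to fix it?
Bug: 'rating != 8.7' is unknown when rating is NULL, so NULL rows are silently excluded

Fix: Handle NULL separately with IS NULL alongside the inequality

Corrected query:
SELECT id, title, rating FROM movies WHERE rating != 8.7 OR rating IS NULL

Result:
id | title       | rating
---+-------------+-------
1  | Dune        | 7.8   
2  | Titanic     | 4.6   
3  | Bridesmaids | NULL  
4  | Superbad    | NULL  
5  | Titanic     | NULL  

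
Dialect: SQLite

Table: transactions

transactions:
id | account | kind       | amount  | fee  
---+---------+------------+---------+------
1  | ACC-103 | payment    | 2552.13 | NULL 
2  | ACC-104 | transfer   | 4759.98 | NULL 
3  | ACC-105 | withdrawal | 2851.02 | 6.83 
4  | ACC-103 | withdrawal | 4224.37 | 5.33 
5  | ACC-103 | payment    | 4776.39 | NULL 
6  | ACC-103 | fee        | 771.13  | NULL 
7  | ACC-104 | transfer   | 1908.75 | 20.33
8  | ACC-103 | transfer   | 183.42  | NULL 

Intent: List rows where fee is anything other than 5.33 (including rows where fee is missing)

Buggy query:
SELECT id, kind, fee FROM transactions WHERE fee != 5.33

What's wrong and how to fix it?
Bug: 'fee != 5.33' is unknown when fee is NULL, so NULL rows are silently excluded

Fix: Add an explicit OR fee IS NULL to include the missing-value rows

Corrected query:
SELECT id, kind, fee FROM transactions WHERE fee != 5.33 OR fee IS NULL

Result:
id | kind       | fee  
---+------------+------
1  | payment    | NULL 
2  | transfer   | NULL 
3  | withdrawal | 6.83 
5  | payment    | NULL 
6  | fee        | NULL 
7  | transfer   | 20.33
8  | transfer   | NULL 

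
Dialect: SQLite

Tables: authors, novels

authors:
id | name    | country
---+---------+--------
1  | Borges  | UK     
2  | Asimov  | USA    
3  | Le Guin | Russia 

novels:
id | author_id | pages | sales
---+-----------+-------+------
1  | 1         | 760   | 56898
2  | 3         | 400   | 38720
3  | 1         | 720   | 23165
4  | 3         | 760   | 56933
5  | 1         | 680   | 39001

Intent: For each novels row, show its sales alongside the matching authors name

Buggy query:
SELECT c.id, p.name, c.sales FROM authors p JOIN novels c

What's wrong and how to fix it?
Bug: Missing join condition: each novels row is matched to all authors rows instead of just its own

Fix: Add ON c.author_id = p.id to the JOIN

Corrected query:
SELECT c.id, p.name, c.sales FROM authors p JOIN novels c ON c.author_id = p.id

Result:
id | name    | sales
---+---------+------
1  | Borges  | 56898
2  | Le Guin | 38720
3  | Borges  | 23165
4  | Le Guin | 56933
5  | Borges  | 39001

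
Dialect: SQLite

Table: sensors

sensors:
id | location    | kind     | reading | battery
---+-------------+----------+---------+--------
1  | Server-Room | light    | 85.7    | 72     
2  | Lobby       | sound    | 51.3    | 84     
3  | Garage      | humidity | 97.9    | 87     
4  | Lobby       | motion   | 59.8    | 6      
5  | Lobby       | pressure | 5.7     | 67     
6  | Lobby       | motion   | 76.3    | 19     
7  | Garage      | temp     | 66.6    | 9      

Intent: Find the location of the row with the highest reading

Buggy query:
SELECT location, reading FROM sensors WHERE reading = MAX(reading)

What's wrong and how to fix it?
Bug: MAX(reading) is an aggregate and cannot be used directly in WHERE

Fix: Wrap MAX in a scalar subquery so WHERE compares against a single value

Corrected query:
SELECT location, reading FROM sensors WHERE reading = (SELECT MAX(reading) FROM sensors)

Result:
location | reading
---------+--------
Garage   | 97.9   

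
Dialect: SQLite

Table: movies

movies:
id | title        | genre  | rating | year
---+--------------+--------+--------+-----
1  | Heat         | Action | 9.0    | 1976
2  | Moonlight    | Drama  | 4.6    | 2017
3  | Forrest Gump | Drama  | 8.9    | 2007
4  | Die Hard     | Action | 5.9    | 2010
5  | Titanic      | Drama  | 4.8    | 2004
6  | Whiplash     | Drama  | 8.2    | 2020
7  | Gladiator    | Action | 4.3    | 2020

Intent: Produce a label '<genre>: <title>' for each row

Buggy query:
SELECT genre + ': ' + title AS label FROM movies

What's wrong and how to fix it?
Bug: '+' is numeric addition; on text columns SQLite converts them to 0 instead of concatenating

Fix: Replace + with || to concatenate text

Corrected query:
SELECT genre || ': ' || title AS label FROM movies

Result:
label              
-------------------
Action: Heat       
Drama: Moonlight   
Drama: Forrest Gump
Action: Die Hard   
Drama: Titanic     
Drama: Whiplash    
Action: Gladiator  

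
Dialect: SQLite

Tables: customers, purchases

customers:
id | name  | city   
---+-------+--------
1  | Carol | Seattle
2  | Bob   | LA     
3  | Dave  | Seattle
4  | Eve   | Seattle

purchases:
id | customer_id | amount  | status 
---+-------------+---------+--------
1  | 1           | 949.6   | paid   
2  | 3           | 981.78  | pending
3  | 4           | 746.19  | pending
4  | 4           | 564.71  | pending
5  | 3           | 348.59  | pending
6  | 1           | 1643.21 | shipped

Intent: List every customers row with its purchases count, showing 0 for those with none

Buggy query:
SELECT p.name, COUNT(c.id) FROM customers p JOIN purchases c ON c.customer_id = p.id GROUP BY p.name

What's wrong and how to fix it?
Bug: INNER JOIN drops customers rows that have no matching purchases rows

Fix: Use LEFT JOIN so parents without children still appear (COUNT(c.id) gives 0)

Corrected query:
SELECT p.name, COUNT(c.id) FROM customers p LEFT JOIN purchases c ON c.customer_id = p.id GROUP BY p.name

Result:
name  | COUNT(c.id)
------+------------
Bob   | 0          
Carol | 2          
Dave  | 2          
Eve   | 2          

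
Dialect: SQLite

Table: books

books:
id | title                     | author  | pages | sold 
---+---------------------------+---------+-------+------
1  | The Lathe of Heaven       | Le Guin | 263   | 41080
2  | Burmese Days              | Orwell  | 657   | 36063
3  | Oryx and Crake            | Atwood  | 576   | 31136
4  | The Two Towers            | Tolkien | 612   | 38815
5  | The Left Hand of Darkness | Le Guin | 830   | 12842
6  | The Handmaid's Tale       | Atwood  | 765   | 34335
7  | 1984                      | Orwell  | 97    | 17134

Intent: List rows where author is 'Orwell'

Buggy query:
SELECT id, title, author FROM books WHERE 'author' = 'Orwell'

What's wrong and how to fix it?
Bug: Single quotes denote string literals in SQL; the column name is being compared as a constant string

Fix: Reference the column as author without single quotes

Corrected query:
SELECT id, title, author FROM books WHERE author = 'Orwell'

Result:
id | title        | author
---+--------------+-------
2  | Burmese Days | Orwell
7  | 1984         | Orwell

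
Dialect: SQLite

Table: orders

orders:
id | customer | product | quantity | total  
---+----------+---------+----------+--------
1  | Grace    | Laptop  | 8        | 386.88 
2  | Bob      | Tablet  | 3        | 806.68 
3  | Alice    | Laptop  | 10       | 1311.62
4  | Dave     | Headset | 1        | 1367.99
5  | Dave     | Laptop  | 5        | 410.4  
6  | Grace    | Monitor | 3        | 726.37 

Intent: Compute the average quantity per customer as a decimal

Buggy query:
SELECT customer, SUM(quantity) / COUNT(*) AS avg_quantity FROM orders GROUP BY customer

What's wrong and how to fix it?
Bug: Both operands are integers, so '/' performs integer division and truncates

Fix: Multiply by 1.0 (or CAST to REAL) to force floating-point division

Corrected query:
SELECT customer, SUM(quantity) * 1.0 / COUNT(*) AS avg_quantity FROM orders GROUP BY customer

Result:
customer | avg_quantity
---------+-------------
Alice    | 10          
Bob      | 3           
Dave     | 3           
Grace    | 5.5         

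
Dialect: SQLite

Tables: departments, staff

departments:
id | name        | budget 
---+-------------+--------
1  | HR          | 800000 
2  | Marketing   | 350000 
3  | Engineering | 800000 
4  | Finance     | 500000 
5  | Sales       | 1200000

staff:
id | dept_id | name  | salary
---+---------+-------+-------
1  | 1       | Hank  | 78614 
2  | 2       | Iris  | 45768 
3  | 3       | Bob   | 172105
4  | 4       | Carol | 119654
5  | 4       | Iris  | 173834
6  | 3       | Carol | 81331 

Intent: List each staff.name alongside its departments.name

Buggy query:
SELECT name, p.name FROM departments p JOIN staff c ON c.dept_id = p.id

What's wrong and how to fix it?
Bug: 'name' exists in both joined tables, so the database can't tell which one is meant

Fix: Prefix ambiguous columns with the table alias

Corrected query:
SELECT c.name, p.name FROM departments p JOIN staff c ON c.dept_id = p.id

Result:
name  | name       
------+------------
Hank  | HR         
Iris  | Marketing  
Bob   | Engineering
Carol | Finance    
Iris  | Finance    
Carol | Engineering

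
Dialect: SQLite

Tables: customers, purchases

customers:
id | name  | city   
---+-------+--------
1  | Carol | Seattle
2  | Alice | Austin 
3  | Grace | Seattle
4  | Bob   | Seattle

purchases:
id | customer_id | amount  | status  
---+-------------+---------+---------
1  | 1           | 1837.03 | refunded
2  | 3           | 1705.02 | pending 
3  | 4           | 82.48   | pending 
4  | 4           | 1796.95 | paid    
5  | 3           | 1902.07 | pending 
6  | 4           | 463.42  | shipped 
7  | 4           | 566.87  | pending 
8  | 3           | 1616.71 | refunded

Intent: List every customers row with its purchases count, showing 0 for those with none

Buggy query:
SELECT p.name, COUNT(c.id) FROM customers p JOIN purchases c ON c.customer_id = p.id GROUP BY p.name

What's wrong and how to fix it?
Bug: INNER JOIN drops customers rows that have no matching purchases rows

Fix: Use LEFT JOIN so parents without children still appear (COUNT(c.id) gives 0)

Corrected query:
SELECT p.name, COUNT(c.id) FROM customers p LEFT JOIN purchases c ON c.customer_id = p.id GROUP BY p.name

Result:
name  | COUNT(c.id)
------+------------
Alice | 0          
Bob   | 4          
Carol | 1          
Grace | 3          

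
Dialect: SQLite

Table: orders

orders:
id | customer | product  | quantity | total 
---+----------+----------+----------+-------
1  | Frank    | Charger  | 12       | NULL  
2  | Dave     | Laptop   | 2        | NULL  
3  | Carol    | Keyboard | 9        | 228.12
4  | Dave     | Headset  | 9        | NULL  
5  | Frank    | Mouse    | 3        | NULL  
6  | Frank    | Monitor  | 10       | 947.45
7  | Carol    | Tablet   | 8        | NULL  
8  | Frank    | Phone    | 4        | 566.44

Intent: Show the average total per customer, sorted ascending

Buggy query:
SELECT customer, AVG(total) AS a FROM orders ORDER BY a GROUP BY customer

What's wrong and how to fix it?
Bug: ORDER BY appears before GROUP BY; SQL clause order requires GROUP BY first

Fix: Reorder: SELECT … FROM … GROUP BY … ORDER BY …

Corrected query:
SELECT customer, AVG(total) AS a FROM orders GROUP BY customer ORDER BY a

Result:
customer | a      
---------+--------
Dave     | NULL   
Carol    | 228.12 
Frank    | 756.945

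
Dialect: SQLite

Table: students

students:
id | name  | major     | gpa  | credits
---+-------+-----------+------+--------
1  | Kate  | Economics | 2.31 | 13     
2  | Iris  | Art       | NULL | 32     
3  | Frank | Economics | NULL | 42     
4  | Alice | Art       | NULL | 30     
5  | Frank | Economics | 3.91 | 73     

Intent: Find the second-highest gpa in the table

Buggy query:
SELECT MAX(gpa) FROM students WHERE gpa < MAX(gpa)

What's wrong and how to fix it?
Bug: The inner MAX is an aggregate inside WHERE, which is not allowed

Fix: Put the inner MAX in a scalar subquery

Corrected query:
SELECT MAX(gpa) FROM students WHERE gpa < (SELECT MAX(gpa) FROM students)

Result:
MAX(gpa)
--------
2.31    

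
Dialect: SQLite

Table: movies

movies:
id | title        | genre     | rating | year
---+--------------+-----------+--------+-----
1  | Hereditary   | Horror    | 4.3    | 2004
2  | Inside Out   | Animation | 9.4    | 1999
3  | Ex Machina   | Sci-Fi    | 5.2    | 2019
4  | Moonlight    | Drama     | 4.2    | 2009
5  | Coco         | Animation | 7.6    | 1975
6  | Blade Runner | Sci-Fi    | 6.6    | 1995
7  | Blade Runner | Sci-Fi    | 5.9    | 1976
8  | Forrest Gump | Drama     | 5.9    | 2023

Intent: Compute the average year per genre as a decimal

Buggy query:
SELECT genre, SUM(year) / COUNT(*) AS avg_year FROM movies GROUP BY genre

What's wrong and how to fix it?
Bug: SUM(year) and COUNT(*) are both integers; the division truncates the fractional part

Fix: Cast one side to REAL so the division keeps the fractional part

Corrected query:
SELECT genre, SUM(year) * 1.0 / COUNT(*) AS avg_year FROM movies GROUP BY genre

Result:
genre     | avg_year   
----------+------------
Animation | 1987       
Drama     | 2016       
Horror    | 2004       
Sci-Fi    | 1996.666667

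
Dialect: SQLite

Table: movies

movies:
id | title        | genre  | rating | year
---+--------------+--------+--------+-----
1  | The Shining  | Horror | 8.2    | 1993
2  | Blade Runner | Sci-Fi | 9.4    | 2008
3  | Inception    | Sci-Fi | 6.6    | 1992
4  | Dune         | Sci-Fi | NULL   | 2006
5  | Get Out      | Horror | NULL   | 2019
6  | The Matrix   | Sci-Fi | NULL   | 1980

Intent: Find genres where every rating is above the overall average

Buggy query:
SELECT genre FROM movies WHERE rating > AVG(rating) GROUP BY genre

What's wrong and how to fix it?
Bug: WHERE evaluates per row before aggregation, so AVG() is unavailable

Fix: Compute the overall average in a scalar subquery and compare each group's MIN against it in HAVING

Corrected query:
SELECT genre FROM movies GROUP BY genre HAVING MIN(rating) > (SELECT AVG(rating) FROM movies)

Result:
genre 
------
Horror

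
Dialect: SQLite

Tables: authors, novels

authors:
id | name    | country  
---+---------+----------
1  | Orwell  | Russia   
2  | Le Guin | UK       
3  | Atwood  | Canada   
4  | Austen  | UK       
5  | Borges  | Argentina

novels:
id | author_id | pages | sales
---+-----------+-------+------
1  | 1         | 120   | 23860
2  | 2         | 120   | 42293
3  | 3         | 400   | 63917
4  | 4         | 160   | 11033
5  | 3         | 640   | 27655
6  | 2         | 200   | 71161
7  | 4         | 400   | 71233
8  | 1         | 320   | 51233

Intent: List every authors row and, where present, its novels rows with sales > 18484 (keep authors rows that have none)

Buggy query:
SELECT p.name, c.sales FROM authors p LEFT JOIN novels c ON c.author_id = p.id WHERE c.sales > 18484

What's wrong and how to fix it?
Bug: A WHERE condition on the right-hand table after LEFT JOIN drops unmatched parents

Fix: Move the right-table condition into the ON clause so unmatched parents are kept

Corrected query:
SELECT p.name, c.sales FROM authors p LEFT JOIN novels c ON c.author_id = p.id AND c.sales > 18484

Result:
name    | sales
--------+------
Orwell  | 23860
Orwell  | 51233
Le Guin | 42293
Le Guin | 71161
Atwood  | 27655
Atwood  | 63917
Austen  | 71233
Borges  | NULL 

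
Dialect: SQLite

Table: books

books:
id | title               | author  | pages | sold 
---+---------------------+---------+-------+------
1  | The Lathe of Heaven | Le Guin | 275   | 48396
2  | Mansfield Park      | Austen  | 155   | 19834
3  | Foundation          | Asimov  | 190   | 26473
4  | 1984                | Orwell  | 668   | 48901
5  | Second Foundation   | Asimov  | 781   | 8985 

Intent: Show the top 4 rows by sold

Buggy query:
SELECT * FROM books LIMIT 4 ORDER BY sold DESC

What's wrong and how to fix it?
Bug: LIMIT must come after ORDER BY

Fix: Swap the clauses: ORDER BY first, then LIMIT

Corrected query:
SELECT * FROM books ORDER BY sold DESC LIMIT 4

Result:
id | title               | author  | pages | sold 
---+---------------------+---------+-------+------
4  | 1984                | Orwell  | 668   | 48901
1  | The Lathe of Heaven | Le Guin | 275   | 48396
3  | Foundation          | Asimov  | 190   | 26473
2  | Mansfield Park      | Austen  | 155   | 19834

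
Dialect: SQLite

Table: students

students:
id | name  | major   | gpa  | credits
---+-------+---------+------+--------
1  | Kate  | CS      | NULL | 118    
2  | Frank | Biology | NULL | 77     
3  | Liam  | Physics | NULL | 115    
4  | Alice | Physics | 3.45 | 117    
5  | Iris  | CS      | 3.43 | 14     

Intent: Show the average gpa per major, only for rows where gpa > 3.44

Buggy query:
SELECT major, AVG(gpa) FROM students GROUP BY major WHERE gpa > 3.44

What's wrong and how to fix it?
Bug: WHERE cannot follow GROUP BY

Fix: Place WHERE between FROM and GROUP BY

Corrected query:
SELECT major, AVG(gpa) FROM students WHERE gpa > 3.44 GROUP BY major

Result:
major   | AVG(gpa)
--------+---------
Physics | 3.45    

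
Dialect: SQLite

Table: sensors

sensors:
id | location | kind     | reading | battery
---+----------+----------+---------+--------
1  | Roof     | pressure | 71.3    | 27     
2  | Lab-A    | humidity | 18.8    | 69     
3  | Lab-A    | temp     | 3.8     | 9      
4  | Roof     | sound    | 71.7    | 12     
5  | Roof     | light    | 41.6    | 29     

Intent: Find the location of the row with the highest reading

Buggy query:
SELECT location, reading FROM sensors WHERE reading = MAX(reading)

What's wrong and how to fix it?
Bug: WHERE is evaluated per row; an aggregate over the whole table isn't defined there

Fix: Wrap MAX in a scalar subquery so WHERE compares against a single value

Corrected query:
SELECT location, reading FROM sensors WHERE reading = (SELECT MAX(reading) FROM sensors)

Result:
location | reading
---------+--------
Roof     | 71.7   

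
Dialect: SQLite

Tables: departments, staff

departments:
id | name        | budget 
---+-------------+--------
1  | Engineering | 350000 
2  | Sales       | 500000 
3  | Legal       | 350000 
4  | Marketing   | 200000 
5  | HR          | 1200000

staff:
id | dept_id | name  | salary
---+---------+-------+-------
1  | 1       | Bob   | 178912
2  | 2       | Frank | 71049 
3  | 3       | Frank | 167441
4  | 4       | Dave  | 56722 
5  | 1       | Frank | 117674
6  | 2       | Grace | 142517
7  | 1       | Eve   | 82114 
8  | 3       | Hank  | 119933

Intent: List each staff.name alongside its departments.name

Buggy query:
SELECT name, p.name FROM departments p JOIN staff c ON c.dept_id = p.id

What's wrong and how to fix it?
Bug: Both tables have a 'name' column; the unqualified reference is ambiguous

Fix: Prefix ambiguous columns with the table alias

Corrected query:
SELECT c.name, p.name FROM departments p JOIN staff c ON c.dept_id = p.id

Result:
name  | name       
------+------------
Bob   | Engineering
Frank | Sales      
Frank | Legal      
Dave  | Marketing  
Frank | Engineering
Grace | Sales      
Eve   | Engineering
Hank  | Legal      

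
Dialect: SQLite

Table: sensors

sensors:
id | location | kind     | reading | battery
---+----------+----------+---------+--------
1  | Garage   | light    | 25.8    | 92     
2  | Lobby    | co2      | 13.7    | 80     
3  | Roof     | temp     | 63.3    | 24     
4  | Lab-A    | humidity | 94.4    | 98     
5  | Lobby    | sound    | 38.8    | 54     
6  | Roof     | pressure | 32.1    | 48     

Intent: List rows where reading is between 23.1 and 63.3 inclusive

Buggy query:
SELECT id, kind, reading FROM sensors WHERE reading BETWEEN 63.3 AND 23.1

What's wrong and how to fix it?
Bug: The bounds are reversed; BETWEEN a AND b requires a <= b to match anything

Fix: Write BETWEEN 23.1 AND 63.3

Corrected query:
SELECT id, kind, reading FROM sensors WHERE reading BETWEEN 23.1 AND 63.3

Result:
id | kind     | reading
---+----------+--------
1  | light    | 25.8   
3  | temp     | 63.3   
5  | sound    | 38.8   
6  | pressure | 32.1   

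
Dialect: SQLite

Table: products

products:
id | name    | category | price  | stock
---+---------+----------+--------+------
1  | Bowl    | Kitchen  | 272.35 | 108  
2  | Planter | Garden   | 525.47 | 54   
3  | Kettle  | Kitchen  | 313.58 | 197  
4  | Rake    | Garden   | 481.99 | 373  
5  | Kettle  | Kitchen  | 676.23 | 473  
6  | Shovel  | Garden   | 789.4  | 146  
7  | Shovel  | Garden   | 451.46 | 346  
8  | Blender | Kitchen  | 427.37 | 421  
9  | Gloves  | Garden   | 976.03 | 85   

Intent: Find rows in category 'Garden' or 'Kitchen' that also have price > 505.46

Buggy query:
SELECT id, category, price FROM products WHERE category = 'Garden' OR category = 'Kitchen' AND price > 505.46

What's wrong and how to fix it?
Bug: Without parentheses, AND is evaluated before OR, so the price filter only applies to the 'Kitchen' branch

Fix: Group the OR with parentheses (or use IN), then AND the threshold

Corrected query:
SELECT id, category, price FROM products WHERE (category = 'Garden' OR category = 'Kitchen') AND price > 505.46

Result:
id | category | price 
---+----------+-------
2  | Garden   | 525.47
5  | Kitchen  | 676.23
6  | Garden   | 789.4 
9  | Garden   | 976.03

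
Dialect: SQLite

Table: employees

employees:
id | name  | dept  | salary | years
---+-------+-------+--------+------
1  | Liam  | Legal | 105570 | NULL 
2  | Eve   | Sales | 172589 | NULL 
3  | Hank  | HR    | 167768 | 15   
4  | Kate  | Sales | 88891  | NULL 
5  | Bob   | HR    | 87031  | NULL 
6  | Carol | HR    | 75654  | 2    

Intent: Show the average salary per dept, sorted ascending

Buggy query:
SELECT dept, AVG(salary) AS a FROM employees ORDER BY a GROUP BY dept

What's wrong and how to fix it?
Bug: GROUP BY must precede ORDER BY

Fix: Reorder: SELECT … FROM … GROUP BY … ORDER BY …

Corrected query:
SELECT dept, AVG(salary) AS a FROM employees GROUP BY dept ORDER BY a

Result:
dept  | a     
------+-------
Legal | 105570
HR    | 110151
Sales | 130740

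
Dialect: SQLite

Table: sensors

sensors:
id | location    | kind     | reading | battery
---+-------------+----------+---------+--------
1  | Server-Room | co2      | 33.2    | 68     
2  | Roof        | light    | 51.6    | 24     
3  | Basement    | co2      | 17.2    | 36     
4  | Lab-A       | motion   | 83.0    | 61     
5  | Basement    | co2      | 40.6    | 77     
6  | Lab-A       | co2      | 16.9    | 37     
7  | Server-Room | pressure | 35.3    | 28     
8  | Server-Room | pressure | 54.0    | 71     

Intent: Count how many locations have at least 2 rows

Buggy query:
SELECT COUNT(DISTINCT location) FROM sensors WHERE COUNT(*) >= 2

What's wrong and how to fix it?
Bug: COUNT(*) cannot appear in WHERE; the per-group count doesn't exist yet

Fix: Use a subquery that GROUPs and filters with HAVING, then count its rows

Corrected query:
SELECT COUNT(*) FROM (SELECT location FROM sensors GROUP BY location HAVING COUNT(*) >= 2)

Result:
COUNT(*)
--------
3       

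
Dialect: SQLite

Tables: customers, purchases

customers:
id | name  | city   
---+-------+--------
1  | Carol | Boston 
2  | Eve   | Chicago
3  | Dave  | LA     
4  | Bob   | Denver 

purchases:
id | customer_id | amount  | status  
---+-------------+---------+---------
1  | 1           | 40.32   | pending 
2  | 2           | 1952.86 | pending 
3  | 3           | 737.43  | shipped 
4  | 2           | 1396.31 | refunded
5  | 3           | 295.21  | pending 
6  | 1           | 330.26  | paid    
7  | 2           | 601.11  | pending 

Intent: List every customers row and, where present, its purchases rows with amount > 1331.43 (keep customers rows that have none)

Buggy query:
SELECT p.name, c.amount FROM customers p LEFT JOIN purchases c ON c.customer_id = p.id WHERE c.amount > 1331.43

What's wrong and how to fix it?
Bug: Filtering c.amount in WHERE discards the NULL rows produced by LEFT JOIN, turning it into an inner join

Fix: Move the right-table condition into the ON clause so unmatched parents are kept

Corrected query:
SELECT p.name, c.amount FROM customers p LEFT JOIN purchases c ON c.customer_id = p.id AND c.amount > 1331.43

Result:
name  | amount 
------+--------
Carol | NULL   
Eve   | 1396.31
Eve   | 1952.86
Dave  | NULL   
Bob   | NULL   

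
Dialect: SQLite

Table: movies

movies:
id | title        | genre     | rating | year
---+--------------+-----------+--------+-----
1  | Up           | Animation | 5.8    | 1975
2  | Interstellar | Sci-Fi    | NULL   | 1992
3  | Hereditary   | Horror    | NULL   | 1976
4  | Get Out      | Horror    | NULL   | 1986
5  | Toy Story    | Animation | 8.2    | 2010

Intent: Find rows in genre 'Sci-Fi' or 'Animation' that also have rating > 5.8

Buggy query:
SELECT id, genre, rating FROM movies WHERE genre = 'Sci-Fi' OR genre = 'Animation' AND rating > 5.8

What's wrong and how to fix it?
Bug: Without parentheses, AND is evaluated before OR, so the rating filter only applies to the 'Animation' branch

Fix: Add parentheses around the OR so the AND applies to both alternatives

Corrected query:
SELECT id, genre, rating FROM movies WHERE (genre = 'Sci-Fi' OR genre = 'Animation') AND rating > 5.8

Result:
id | genre     | rating
---+-----------+-------
5  | Animation | 8.2   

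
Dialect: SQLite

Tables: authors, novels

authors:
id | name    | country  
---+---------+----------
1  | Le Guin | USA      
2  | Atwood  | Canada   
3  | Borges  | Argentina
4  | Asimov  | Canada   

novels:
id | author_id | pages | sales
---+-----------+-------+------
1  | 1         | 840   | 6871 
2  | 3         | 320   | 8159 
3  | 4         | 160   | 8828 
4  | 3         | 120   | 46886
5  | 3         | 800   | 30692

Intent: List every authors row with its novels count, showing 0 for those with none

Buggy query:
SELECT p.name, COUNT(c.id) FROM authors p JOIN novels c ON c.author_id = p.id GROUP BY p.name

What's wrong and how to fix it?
Bug: An inner join excludes parents with zero children

Fix: Use LEFT JOIN so parents without children still appear (COUNT(c.id) gives 0)

Corrected query:
SELECT p.name, COUNT(c.id) FROM authors p LEFT JOIN novels c ON c.author_id = p.id GROUP BY p.name

Result:
name    | COUNT(c.id)
--------+------------
Asimov  | 1          
Atwood  | 0          
Borges  | 3          
Le Guin | 1          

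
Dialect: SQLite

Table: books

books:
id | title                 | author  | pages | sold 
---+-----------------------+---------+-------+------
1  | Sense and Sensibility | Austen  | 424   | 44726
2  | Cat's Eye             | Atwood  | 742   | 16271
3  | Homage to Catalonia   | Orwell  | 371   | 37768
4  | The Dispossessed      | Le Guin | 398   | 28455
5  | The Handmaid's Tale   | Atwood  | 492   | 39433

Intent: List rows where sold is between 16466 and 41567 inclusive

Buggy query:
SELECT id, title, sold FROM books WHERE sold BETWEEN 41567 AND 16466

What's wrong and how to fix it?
Bug: BETWEEN expects the lower bound first; with 41567 AND 16466 the range is empty

Fix: Swap the bounds so the smaller value comes first

Corrected query:
SELECT id, title, sold FROM books WHERE sold BETWEEN 16466 AND 41567

Result:
id | title               | sold 
---+---------------------+------
3  | Homage to Catalonia | 37768
4  | The Dispossessed    | 28455
5  | The Handmaid's Tale | 39433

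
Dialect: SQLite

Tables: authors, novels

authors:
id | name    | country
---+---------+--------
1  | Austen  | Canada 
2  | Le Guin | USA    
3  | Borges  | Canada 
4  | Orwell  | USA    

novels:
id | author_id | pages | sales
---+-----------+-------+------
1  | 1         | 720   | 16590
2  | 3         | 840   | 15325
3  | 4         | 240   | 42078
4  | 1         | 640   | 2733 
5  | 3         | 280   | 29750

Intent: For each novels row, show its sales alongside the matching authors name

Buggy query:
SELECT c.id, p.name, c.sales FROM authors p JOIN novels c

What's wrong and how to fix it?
Bug: JOIN with no ON clause produces a cartesian product; every novels row pairs with every authors row

Fix: Add ON c.author_id = p.id to the JOIN

Corrected query:
SELECT c.id, p.name, c.sales FROM authors p JOIN novels c ON c.author_id = p.id

Result:
id | name   | sales
---+--------+------
1  | Austen | 16590
2  | Borges | 15325
3  | Orwell | 42078
4  | Austen | 2733 
5  | Borges | 29750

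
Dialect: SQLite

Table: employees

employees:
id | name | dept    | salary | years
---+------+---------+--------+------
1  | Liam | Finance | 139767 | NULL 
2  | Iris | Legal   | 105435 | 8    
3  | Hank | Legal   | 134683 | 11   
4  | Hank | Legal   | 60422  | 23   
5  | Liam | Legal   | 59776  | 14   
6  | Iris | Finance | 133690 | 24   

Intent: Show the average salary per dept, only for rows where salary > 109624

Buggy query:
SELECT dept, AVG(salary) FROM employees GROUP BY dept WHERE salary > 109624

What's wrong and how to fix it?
Bug: Row-level WHERE must come before GROUP BY in the clause order

Fix: Place WHERE between FROM and GROUP BY

Corrected query:
SELECT dept, AVG(salary) FROM employees WHERE salary > 109624 GROUP BY dept

Result:
dept    | AVG(salary)
--------+------------
Finance | 136728.5   
Legal   | 134683     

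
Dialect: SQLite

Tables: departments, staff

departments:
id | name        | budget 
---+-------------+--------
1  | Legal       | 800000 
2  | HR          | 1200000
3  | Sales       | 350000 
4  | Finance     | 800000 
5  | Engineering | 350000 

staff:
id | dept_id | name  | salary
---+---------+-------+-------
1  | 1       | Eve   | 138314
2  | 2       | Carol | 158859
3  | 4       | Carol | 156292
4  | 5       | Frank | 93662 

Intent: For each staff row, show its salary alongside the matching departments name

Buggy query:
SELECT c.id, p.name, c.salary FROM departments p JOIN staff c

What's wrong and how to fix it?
Bug: JOIN with no ON clause produces a cartesian product; every staff row pairs with every departments row

Fix: Add ON c.dept_id = p.id to the JOIN

Corrected query:
SELECT c.id, p.name, c.salary FROM departments p JOIN staff c ON c.dept_id = p.id

Result:
id | name        | salary
---+-------------+-------
1  | Legal       | 138314
2  | HR          | 158859
3  | Finance     | 156292
4  | Engineering | 93662 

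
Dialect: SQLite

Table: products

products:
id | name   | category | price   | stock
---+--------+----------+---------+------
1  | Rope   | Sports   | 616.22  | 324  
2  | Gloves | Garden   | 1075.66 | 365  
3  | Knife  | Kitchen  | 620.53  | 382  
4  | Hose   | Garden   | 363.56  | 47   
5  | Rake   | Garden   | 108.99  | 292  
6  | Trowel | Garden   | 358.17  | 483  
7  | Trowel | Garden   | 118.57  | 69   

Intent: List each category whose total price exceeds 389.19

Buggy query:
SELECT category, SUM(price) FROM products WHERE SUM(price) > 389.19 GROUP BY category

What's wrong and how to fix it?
Bug: Aggregate functions cannot appear in a WHERE clause

Fix: Use HAVING (which filters groups after aggregation) instead of WHERE

Corrected query:
SELECT category, SUM(price) FROM products GROUP BY category HAVING SUM(price) > 389.19

Result:
category | SUM(price)
---------+-----------
Garden   | 2024.95   
Kitchen  | 620.53    
Sports   | 616.22    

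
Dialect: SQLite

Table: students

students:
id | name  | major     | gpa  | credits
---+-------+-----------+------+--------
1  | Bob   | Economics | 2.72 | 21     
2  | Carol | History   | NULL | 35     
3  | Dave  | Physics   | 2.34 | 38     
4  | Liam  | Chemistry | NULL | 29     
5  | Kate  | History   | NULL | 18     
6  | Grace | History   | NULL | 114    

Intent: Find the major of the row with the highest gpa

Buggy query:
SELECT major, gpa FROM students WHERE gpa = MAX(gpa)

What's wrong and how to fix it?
Bug: WHERE is evaluated per row; an aggregate over the whole table isn't defined there

Fix: Wrap MAX in a scalar subquery so WHERE compares against a single value

Corrected query:
SELECT major, gpa FROM students WHERE gpa = (SELECT MAX(gpa) FROM students)

Result:
major     | gpa 
----------+-----
Economics | 2.72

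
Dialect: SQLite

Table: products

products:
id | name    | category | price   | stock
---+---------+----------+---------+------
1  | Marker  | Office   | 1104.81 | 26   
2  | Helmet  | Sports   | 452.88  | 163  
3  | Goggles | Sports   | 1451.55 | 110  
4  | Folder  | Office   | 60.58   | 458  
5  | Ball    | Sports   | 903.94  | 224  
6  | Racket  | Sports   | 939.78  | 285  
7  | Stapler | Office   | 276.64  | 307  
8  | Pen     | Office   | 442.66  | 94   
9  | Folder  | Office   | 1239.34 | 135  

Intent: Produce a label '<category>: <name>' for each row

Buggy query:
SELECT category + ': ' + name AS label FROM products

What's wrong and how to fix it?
Bug: '+' is numeric addition; on text columns SQLite converts them to 0 instead of concatenating

Fix: Use the || operator for string concatenation

Corrected query:
SELECT category || ': ' || name AS label FROM products

Result:
label          
---------------
Office: Marker 
Sports: Helmet 
Sports: Goggles
Office: Folder 
Sports: Ball   
Sports: Racket 
Office: Stapler
Office: Pen    
Office: Folder 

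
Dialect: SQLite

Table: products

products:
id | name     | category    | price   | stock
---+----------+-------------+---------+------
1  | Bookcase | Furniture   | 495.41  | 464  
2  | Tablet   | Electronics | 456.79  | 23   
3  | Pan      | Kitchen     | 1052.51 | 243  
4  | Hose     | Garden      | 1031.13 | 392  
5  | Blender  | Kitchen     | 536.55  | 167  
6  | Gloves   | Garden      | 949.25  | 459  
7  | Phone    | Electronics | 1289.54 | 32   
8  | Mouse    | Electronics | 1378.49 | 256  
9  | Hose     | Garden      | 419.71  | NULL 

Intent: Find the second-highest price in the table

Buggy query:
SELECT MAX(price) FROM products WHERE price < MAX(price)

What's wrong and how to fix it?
Bug: MAX(price) on the right of the comparison is an aggregate-in-WHERE error

Fix: Put the inner MAX in a scalar subquery

Corrected query:
SELECT MAX(price) FROM products WHERE price < (SELECT MAX(price) FROM products)

Result:
MAX(price)
----------
1289.54   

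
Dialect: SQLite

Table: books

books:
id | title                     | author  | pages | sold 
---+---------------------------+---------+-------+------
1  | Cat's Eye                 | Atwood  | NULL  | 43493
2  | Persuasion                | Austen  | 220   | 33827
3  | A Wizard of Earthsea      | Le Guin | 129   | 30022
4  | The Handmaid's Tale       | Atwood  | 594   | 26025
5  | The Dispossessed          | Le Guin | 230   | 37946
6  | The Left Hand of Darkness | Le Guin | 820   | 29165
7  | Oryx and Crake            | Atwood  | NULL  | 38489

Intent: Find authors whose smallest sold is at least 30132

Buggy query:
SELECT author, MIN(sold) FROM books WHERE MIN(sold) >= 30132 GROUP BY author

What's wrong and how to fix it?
Bug: MIN() in WHERE is a misuse of aggregate

Fix: Use HAVING for the per-group MIN condition

Corrected query:
SELECT author, MIN(sold) FROM books GROUP BY author HAVING MIN(sold) >= 30132

Result:
author | MIN(sold)
-------+----------
Austen | 33827    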